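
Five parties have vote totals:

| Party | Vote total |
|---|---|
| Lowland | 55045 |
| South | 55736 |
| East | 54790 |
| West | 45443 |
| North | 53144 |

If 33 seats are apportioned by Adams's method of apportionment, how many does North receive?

Standard divisor 264158/33 ≈ 8004.788; standard quotas: Lowland 6.877, South 6.963, East 6.845, West 5.677, North 6.639.
Rounding up gives 7, 7, 7, 6, 7 = 34 seats, so the divisor must be adjusted.
With modified divisor 9000: modified quotas Lowland 6.116, South 6.193, East 6.088, West 5.049, North 5.905.
Rounding up: Lowland 7, South 7, East 7, West 6, North 6 (total 33).
North receives 6.

6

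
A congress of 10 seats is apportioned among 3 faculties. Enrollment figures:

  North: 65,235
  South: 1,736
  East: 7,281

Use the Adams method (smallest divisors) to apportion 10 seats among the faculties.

Standard divisor 74252/10 ≈ 7425.2; standard quotas: North 8.786, South 0.234, East 0.981.
Rounding up gives 9, 1, 1 = 11 seats, so the divisor must be adjusted.
With modified divisor 8700: modified quotas North 7.498, South 0.200, East 0.837.
Rounding up: North 8, South 1, East 1 (total 10).

North 8, South 1, East 1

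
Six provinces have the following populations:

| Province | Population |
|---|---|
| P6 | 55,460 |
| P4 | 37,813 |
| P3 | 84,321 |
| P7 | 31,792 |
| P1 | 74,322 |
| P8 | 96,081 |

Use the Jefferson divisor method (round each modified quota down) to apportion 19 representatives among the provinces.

P6: 3; P4: 2; P3: 4; P7: 1; P1: 4; P8: 5

Standard divisor 379789/19 ≈ 19988.895; standard quotas: P6 2.775, P4 1.892, P3 4.218, P7 1.590, P1 3.718, P8 4.807.
Rounding down gives 2, 1, 4, 1, 3, 4 = 15 seats, so the divisor must be adjusted.
With modified divisor 17700: modified quotas P6 3.133, P4 2.136, P3 4.764, P7 1.796, P1 4.199, P8 5.428.
Rounding down: P6 3, P4 2, P3 4, P7 1, P1 4, P8 5 (total 19).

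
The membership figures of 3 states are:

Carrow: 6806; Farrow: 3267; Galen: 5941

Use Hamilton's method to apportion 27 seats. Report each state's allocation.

Carrow 11, Farrow 6, Galen 10

Total 16014; standard divisor 16014/27 ≈ 593.111.
Standard quotas: Carrow 11.4751, Farrow 5.5082, Galen 10.0167.
Lower quotas: Carrow 11, Farrow 5, Galen 10 (sum 26, leaving 1 seat).
Remainders in descending order: Farrow 0.5082, Carrow 0.4751, Galen 0.0167.
Largest remainder: Farrow receives the extra seat.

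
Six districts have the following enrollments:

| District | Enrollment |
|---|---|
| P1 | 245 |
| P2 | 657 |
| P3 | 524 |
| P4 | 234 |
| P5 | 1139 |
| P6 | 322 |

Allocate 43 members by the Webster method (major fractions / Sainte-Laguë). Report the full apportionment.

P1=3; P2=9; P3=7; P4=3; P5=16; P6=5

Standard divisor 3121/43 ≈ 72.581; standard quotas: P1 3.376, P2 9.052, P3 7.219, P4 3.224, P5 15.693, P6 4.436.
Rounding to the nearest integer gives 3, 9, 7, 3, 16, 4 = 42 seats, so the divisor must be adjusted.
With modified divisor 71: modified quotas P1 3.451, P2 9.254, P3 7.380, P4 3.296, P5 16.042, P6 4.535.
Rounding to the nearest integer: P1 3, P2 9, P3 7, P4 3, P5 16, P6 5 (total 43).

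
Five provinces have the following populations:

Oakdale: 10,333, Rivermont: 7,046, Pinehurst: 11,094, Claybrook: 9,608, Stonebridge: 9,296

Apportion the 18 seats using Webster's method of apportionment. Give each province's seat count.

Oakdale 4, Rivermont 3, Pinehurst 4, Claybrook 4, Stonebridge 3

Standard divisor 47377/18 ≈ 2632.056; standard quotas: Oakdale 3.926, Rivermont 2.677, Pinehurst 4.215, Claybrook 3.650, Stonebridge 3.532.
Rounding to the nearest integer gives 4, 3, 4, 4, 4 = 19 seats, so the divisor must be adjusted.
With modified divisor 2700: modified quotas Oakdale 3.827, Rivermont 2.610, Pinehurst 4.109, Claybrook 3.559, Stonebridge 3.443.
Rounding to the nearest integer: Oakdale 4, Rivermont 3, Pinehurst 4, Claybrook 4, Stonebridge 3 (total 18).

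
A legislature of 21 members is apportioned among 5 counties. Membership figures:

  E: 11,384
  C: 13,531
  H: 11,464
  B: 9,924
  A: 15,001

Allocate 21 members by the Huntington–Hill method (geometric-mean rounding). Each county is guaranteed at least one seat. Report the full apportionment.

E 4; C 5; H 4; B 3; A 5

With divisor 2945: modified quotas E 3.866, C 4.595, H 3.893, B 3.370, A 5.094.
Geometric-mean thresholds: E √(3·4)=3.464, C √(4·5)=4.472, H √(3·4)=3.464, B √(3·4)=3.464, A √(5·6)=5.477.
Each quota rounded against its threshold gives E 4, C 5, H 4, B 3, A 5 (total 21).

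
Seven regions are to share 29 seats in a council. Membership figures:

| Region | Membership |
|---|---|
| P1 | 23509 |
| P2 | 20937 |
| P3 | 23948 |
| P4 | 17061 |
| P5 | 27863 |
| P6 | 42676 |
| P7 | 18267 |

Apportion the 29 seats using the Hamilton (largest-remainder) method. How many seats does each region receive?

Standard divisor: 174261 ÷ 29 = 6009.
Standard quotas: P1 3.9123, P2 3.4843, P3 3.9854, P4 2.8392, P5 4.6369, P6 7.1020, P7 3.0399.
Lower quotas: P1 3, P2 3, P3 3, P4 2, P5 4, P6 7, P7 3 (sum 25, leaving 4 seats).
Remainders in descending order: P3 0.9854, P1 0.9123, P4 0.8392, P5 0.6369, P2 0.4843, P6 0.1020, P7 0.0399.
The surplus seats go to P3, P1, P4, P5.

P1 4, P2 3, P3 4, P4 3, P5 5, P6 7, P7 3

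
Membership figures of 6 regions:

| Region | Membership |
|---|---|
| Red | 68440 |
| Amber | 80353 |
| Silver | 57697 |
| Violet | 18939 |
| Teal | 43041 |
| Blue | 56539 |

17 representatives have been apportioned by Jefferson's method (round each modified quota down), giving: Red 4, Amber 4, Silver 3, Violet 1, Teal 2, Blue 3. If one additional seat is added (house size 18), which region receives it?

Priority for the next seat is population ÷ (current seats + 1).
Priorities: Red 13688.000, Amber 16070.600, Silver 14424.250, Violet 9469.500, Teal 14347.000, Blue 14134.750.
Highest priority: Amber.

Amber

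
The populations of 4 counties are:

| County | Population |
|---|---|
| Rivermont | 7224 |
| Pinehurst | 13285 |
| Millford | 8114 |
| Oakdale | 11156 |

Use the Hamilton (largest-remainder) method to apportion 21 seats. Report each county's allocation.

Rivermont: 4, Pinehurst: 7, Millford: 4, Oakdale: 6

The standard divisor is 39779/21 ≈ 1894.238.
Standard quotas: Rivermont 3.8137, Pinehurst 7.0134, Millford 4.2835, Oakdale 5.8894.
Lower quotas: Rivermont 3, Pinehurst 7, Millford 4, Oakdale 5 (sum 19, leaving 2 seats).
Remainders in descending order: Oakdale 0.8894, Rivermont 0.8137, Millford 0.2835, Pinehurst 0.0134.
The surplus seats go to Oakdale, Rivermont.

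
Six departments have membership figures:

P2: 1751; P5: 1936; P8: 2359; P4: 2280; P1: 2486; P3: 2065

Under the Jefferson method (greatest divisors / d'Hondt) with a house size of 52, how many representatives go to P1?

10

Standard divisor 12877/52 ≈ 247.635; standard quotas: P2 7.071, P5 7.818, P8 9.526, P4 9.207, P1 10.039, P3 8.339.
Rounding down gives 7, 7, 9, 9, 10, 8 = 50 seats, so the divisor must be adjusted.
With modified divisor 230: modified quotas P2 7.613, P5 8.417, P8 10.257, P4 9.913, P1 10.809, P3 8.978.
Rounding down: P2 7, P5 8, P8 10, P4 9, P1 10, P3 8 (total 52).
P1 receives 10.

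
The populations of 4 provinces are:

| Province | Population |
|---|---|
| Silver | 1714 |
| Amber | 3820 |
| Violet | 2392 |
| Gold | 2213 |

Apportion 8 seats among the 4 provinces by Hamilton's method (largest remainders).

Silver=1, Amber=3, Violet=2, Gold=2

Standard divisor: 10139 ÷ 8 ≈ 1267.375.
Standard quotas: Silver 1.352, Amber 3.014, Violet 1.887, Gold 1.746.
Lower quotas: Silver 1, Amber 3, Violet 1, Gold 1 (sum 6, leaving 2 seats).
Remainders in descending order: Violet 0.887, Gold 0.746, Silver 0.352, Amber 0.014.
The surplus seats go to Violet, Gold.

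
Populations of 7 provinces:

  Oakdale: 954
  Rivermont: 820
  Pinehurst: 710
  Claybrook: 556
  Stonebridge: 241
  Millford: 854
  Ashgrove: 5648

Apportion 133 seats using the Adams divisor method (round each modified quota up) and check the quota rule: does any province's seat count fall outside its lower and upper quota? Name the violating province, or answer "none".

Standard quotas: Oakdale 12.970, Rivermont 11.148, Pinehurst 9.652, Claybrook 7.559, Stonebridge 3.276, Millford 11.610, Ashgrove 76.785.
Adams allocation: Oakdale 13, Rivermont 11, Pinehurst 10, Claybrook 8, Stonebridge 4, Millford 12, Ashgrove 75.
Ashgrove has quota 76.785 (lower 76, upper 77) but receives 75 — outside the quota interval.

Ashgrove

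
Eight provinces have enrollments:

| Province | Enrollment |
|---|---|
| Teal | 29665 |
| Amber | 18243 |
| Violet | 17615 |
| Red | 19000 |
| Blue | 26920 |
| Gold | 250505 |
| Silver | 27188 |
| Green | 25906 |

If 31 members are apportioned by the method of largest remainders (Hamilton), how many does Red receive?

2

The standard divisor is 415042/31 ≈ 13388.452.
Standard quotas: Teal 2.2157, Amber 1.3626, Violet 1.3157, Red 1.4191, Blue 2.0107, Gold 18.7105, Silver 2.0307, Green 1.9350.
Lower quotas: Teal 2, Amber 1, Violet 1, Red 1, Blue 2, Gold 18, Silver 2, Green 1 (sum 28, leaving 3 seats).
Remainders in descending order: Green 0.9350, Gold 0.7105, Red 0.4191, Amber 0.3626, Violet 0.3157, Teal 0.2157, Silver 0.0307, Blue 0.0107.
The surplus seats go to Green, Gold, Red.
Red receives 2.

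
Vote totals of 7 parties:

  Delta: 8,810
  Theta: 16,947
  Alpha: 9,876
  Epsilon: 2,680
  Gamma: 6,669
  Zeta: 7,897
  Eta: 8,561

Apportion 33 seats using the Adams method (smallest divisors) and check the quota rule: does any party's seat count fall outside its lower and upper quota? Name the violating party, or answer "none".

Theta

Standard quotas: Delta 4.732, Theta 9.102, Alpha 5.304, Epsilon 1.439, Gamma 3.582, Zeta 4.242, Eta 4.598.
Adams allocation: Delta 5, Theta 8, Alpha 5, Epsilon 2, Gamma 4, Zeta 4, Eta 5.
Theta has quota 9.102 (lower 9, upper 10) but receives 8 — outside the quota interval.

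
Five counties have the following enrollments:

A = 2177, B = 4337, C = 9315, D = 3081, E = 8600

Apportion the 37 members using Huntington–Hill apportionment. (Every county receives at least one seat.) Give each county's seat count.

A 3; B 6; C 12; D 4; E 12

With divisor 747: modified quotas A 2.914, B 5.806, C 12.470, D 4.124, E 11.513.
Geometric-mean thresholds: A √(2·3)=2.449, B √(5·6)=5.477, C √(12·13)=12.490, D √(4·5)=4.472, E √(11·12)=11.489.
Each quota rounded against its threshold gives A 3, B 6, C 12, D 4, E 12 (total 37).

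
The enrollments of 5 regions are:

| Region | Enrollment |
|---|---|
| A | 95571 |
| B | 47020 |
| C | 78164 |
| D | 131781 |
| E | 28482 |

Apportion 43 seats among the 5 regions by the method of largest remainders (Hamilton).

A 11; B 5; C 9; D 15; E 3

Standard divisor: 381018 ÷ 43 ≈ 8860.884.
Standard quotas: A 10.7857, B 5.3065, C 8.8212, D 14.8722, E 3.2144.
Lower quotas: A 10, B 5, C 8, D 14, E 3 (sum 40, leaving 3 seats).
Remainders in descending order: D 0.8722, C 0.8212, A 0.7857, B 0.3065, E 0.2144.
The surplus seats go to D, C, A.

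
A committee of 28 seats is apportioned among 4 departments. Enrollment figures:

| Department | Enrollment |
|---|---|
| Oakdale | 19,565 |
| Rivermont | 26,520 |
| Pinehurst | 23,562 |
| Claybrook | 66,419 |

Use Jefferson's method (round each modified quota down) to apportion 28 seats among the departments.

Standard divisor 136066/28 ≈ 4859.5; standard quotas: Oakdale 4.026, Rivermont 5.457, Pinehurst 4.849, Claybrook 13.668.
Rounding down gives 4, 5, 4, 13 = 26 seats, so the divisor must be adjusted.
With modified divisor 4600: modified quotas Oakdale 4.253, Rivermont 5.765, Pinehurst 5.122, Claybrook 14.439.
Rounding down: Oakdale 4, Rivermont 5, Pinehurst 5, Claybrook 14 (total 28).

Oakdale 4, Rivermont 5, Pinehurst 5, Claybrook 14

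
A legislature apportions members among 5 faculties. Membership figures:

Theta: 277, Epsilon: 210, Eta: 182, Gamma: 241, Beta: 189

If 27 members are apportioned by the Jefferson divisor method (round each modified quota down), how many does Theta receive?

Standard divisor 1099/27 ≈ 40.704; standard quotas: Theta 6.805, Epsilon 5.159, Eta 4.471, Gamma 5.921, Beta 4.643.
Rounding down gives 6, 5, 4, 5, 4 = 24 seats, so the divisor must be adjusted.
With modified divisor 37: modified quotas Theta 7.486, Epsilon 5.676, Eta 4.919, Gamma 6.514, Beta 5.108.
Rounding down: Theta 7, Epsilon 5, Eta 4, Gamma 6, Beta 5 (total 27).
Theta receives 7.

7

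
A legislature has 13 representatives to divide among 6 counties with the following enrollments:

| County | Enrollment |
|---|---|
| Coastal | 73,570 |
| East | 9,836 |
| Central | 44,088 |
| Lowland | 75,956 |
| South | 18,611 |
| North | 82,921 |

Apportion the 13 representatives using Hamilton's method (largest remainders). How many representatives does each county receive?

The standard divisor is 304982/13 ≈ 23460.154.
Standard quotas: Coastal 3.1360, East 0.4193, Central 1.8793, Lowland 3.2377, South 0.7933, North 3.5345.
Lower quotas: Coastal 3, East 0, Central 1, Lowland 3, South 0, North 3 (sum 10, leaving 3 seats).
Remainders in descending order: Central 0.8793, South 0.7933, North 0.5345, East 0.4193, Lowland 0.2377, Coastal 0.1360.
The surplus seats go to Central, South, North.

Coastal: 3; East: 0; Central: 2; Lowland: 3; South: 1; North: 4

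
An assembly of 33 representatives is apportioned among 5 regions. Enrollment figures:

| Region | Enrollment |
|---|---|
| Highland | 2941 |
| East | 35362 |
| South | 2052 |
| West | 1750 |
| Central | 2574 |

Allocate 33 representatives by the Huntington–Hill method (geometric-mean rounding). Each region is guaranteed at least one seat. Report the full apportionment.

Highland 2, East 26, South 2, West 1, Central 2

With divisor 1361: modified quotas Highland 2.161, East 25.982, South 1.508, West 1.286, Central 1.891.
Geometric-mean thresholds: Highland √(2·3)=2.449, East √(25·26)=25.495, South √(1·2)=1.414, West √(1·2)=1.414, Central √(1·2)=1.414.
Each quota rounded against its threshold gives Highland 2, East 26, South 2, West 1, Central 2 (total 33).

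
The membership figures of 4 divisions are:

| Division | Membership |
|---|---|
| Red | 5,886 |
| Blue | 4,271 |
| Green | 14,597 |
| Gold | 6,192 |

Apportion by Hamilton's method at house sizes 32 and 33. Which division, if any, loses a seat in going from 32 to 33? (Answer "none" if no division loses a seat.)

Blue

At 32 seats: Red 6, Blue 5, Green 15, Gold 6.
At 33 seats: Red 6, Blue 4, Green 16, Gold 7.
Blue drops from 5 to 4.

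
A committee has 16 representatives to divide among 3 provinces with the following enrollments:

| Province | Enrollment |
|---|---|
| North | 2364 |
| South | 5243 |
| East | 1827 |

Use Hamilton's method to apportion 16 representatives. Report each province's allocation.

North=4, South=9, East=3

Standard divisor: 9434 ÷ 16 ≈ 589.625.
Standard quotas: North 4.0093, South 8.8921, East 3.0986.
Lower quotas: North 4, South 8, East 3 (sum 15, leaving 1 seat).
Remainders in descending order: South 0.8921, East 0.0986, North 0.0093.
The surplus seat goes to South.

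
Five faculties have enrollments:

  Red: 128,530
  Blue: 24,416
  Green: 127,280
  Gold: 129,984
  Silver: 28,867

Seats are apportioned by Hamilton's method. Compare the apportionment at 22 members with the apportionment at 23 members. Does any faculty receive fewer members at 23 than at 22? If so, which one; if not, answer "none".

At 22 seats: Red 6, Blue 1, Green 6, Gold 7, Silver 2.
At 23 seats: Red 7, Blue 1, Green 7, Gold 7, Silver 1.
Silver drops from 2 to 1.

Silver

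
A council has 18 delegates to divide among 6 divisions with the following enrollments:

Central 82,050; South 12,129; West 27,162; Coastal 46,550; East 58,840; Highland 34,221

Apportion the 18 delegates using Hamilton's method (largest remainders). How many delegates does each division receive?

Central 6, South 1, West 2, Coastal 3, East 4, Highland 2

The standard divisor is 260952/18 ≈ 14497.333.
Standard quotas: Central 5.6597, South 0.8366, West 1.8736, Coastal 3.2109, East 4.0587, Highland 2.3605.
Lower quotas: Central 5, South 0, West 1, Coastal 3, East 4, Highland 2 (sum 15, leaving 3 seats).
Remainders in descending order: West 0.8736, South 0.8366, Central 0.6597, Highland 0.3605, Coastal 0.2109, East 0.0587.
Largest remainders: West, South, Central receive the extra seats.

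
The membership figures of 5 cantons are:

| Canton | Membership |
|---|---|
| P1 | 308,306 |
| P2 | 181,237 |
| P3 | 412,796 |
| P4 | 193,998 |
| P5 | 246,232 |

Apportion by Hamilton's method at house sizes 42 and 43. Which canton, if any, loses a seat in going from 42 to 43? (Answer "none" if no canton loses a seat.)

At 42 seats: P1 9, P2 6, P3 13, P4 6, P5 8.
At 43 seats: P1 10, P2 6, P3 13, P4 6, P5 8.
No canton's allocation decreased.

none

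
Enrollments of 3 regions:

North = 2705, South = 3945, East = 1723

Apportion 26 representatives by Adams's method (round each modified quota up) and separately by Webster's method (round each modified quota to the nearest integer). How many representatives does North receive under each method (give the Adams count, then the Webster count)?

8 and 9

Adams: North 8, South 12, East 6.
Webster: North 9, South 12, East 5.
North gets 8 under Adams and 9 under Webster.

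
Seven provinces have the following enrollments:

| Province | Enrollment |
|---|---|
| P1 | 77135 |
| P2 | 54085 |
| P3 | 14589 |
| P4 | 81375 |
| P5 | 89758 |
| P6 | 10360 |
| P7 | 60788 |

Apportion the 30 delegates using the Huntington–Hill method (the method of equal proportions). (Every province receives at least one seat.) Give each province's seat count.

With divisor 13075: modified quotas P1 5.899, P2 4.137, P3 1.116, P4 6.224, P5 6.865, P6 0.792, P7 4.649.
Geometric-mean thresholds: P1 √(5·6)=5.477, P2 √(4·5)=4.472, P3 √(1·2)=1.414, P4 √(6·7)=6.481, P5 √(6·7)=6.481, P6 (min 1), P7 √(4·5)=4.472.
Each quota rounded against its threshold gives P1 6, P2 4, P3 1, P4 6, P5 7, P6 1, P7 5 (total 30).

P1 6; P2 4; P3 1; P4 6; P5 7; P6 1; P7 5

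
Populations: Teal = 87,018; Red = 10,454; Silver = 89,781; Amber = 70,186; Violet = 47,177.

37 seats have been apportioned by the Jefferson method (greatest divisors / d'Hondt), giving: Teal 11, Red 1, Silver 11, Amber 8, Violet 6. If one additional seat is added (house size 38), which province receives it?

Amber

Priority for the next seat is population ÷ (current seats + 1).
Priorities: Teal 7251.500, Red 5227.000, Silver 7481.750, Amber 7798.444, Violet 6739.571.
Highest priority: Amber.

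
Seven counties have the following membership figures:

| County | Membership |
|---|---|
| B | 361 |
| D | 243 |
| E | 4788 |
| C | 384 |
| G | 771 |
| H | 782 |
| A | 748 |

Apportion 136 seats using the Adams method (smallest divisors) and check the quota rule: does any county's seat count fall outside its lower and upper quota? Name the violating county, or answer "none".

Standard quotas: B 6.078, D 4.092, E 80.620, C 6.466, G 12.982, H 13.167, A 12.595.
Adams allocation: B 6, D 5, E 79, C 7, G 13, H 13, A 13.
E has quota 80.620 (lower 80, upper 81) but receives 79 — outside the quota interval.

E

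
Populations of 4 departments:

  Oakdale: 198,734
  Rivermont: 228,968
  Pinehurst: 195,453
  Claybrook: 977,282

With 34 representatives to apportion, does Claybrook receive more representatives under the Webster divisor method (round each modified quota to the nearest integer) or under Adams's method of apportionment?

Webster: Oakdale 4, Rivermont 5, Pinehurst 4, Claybrook 21.
Adams: Oakdale 5, Rivermont 5, Pinehurst 4, Claybrook 20.
Claybrook gets 21 under Webster and 20 under Adams.

Webster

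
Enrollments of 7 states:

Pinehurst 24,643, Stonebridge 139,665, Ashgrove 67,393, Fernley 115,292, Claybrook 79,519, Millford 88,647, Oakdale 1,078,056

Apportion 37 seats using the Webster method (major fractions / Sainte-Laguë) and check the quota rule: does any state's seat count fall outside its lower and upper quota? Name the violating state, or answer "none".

Oakdale

Standard quotas: Pinehurst 0.572, Stonebridge 3.244, Ashgrove 1.565, Fernley 2.677, Claybrook 1.847, Millford 2.059, Oakdale 25.036.
Webster allocation: Pinehurst 1, Stonebridge 3, Ashgrove 2, Fernley 3, Claybrook 2, Millford 2, Oakdale 24.
Oakdale has quota 25.036 (lower 25, upper 26) but receives 24 — outside the quota interval.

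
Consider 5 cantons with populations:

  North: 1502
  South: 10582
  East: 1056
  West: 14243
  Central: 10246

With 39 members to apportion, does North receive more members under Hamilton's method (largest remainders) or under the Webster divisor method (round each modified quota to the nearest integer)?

Hamilton: North 1, South 11, East 1, West 15, Central 11.
Webster: North 2, South 11, East 1, West 15, Central 10.
North gets 1 under Hamilton and 2 under Webster.

Webster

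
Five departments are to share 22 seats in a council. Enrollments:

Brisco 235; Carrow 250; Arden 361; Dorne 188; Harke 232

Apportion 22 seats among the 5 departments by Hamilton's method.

The standard divisor is 1266/22 ≈ 57.545.
Standard quotas: Brisco 4.084, Carrow 4.344, Arden 6.273, Dorne 3.267, Harke 4.032.
Lower quotas: Brisco 4, Carrow 4, Arden 6, Dorne 3, Harke 4 (sum 21, leaving 1 seat).
Remainders in descending order: Carrow 0.344, Arden 0.273, Dorne 0.267, Brisco 0.084, Harke 0.032.
Largest remainder: Carrow receives the extra seat.

Brisco=4, Carrow=5, Arden=6, Dorne=3, Harke=4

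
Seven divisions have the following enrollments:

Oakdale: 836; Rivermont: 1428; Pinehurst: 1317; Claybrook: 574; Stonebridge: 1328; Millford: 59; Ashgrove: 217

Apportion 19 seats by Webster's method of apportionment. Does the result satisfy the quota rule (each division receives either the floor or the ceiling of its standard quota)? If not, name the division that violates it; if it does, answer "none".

Standard quotas: Oakdale 2.758, Rivermont 4.711, Pinehurst 4.345, Claybrook 1.894, Stonebridge 4.381, Millford 0.195, Ashgrove 0.716.
Webster allocation: Oakdale 3, Rivermont 5, Pinehurst 4, Claybrook 2, Stonebridge 4, Millford 0, Ashgrove 1.
Every allocation lies between the lower and upper quota.

none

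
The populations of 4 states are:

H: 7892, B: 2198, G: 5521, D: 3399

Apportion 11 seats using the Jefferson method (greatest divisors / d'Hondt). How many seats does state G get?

Standard divisor 19010/11 ≈ 1728.182; standard quotas: H 4.567, B 1.272, G 3.195, D 1.967.
Rounding down gives 4, 1, 3, 1 = 9 seats, so the divisor must be adjusted.
With modified divisor 1500: modified quotas H 5.261, B 1.465, G 3.681, D 2.266.
Rounding down: H 5, B 1, G 3, D 2 (total 11).
G receives 3.

3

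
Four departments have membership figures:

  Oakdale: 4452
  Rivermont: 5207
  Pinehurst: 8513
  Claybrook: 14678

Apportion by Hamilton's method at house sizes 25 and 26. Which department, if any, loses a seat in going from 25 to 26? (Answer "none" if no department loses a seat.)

none

At 25 seats: Oakdale 3, Rivermont 4, Pinehurst 7, Claybrook 11.
At 26 seats: Oakdale 3, Rivermont 4, Pinehurst 7, Claybrook 12.
No department's allocation decreased.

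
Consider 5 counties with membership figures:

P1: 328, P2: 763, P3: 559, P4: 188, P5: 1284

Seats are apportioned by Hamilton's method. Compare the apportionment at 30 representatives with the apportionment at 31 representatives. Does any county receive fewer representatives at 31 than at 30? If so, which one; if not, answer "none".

At 30 seats: P1 3, P2 7, P3 6, P4 2, P5 12.
At 31 seats: P1 3, P2 8, P3 5, P4 2, P5 13.
P3 drops from 6 to 5.

P3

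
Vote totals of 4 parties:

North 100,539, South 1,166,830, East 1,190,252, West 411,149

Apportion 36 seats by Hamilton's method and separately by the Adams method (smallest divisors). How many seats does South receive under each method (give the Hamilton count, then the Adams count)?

Hamilton: North 1, South 15, East 15, West 5.
Adams: North 2, South 14, East 15, West 5.
South gets 15 under Hamilton and 14 under Adams.

15 and 14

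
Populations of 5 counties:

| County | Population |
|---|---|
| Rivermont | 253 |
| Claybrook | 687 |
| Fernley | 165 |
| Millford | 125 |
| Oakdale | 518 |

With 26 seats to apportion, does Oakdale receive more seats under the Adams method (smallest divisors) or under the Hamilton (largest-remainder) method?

Adams: Rivermont 4, Claybrook 10, Fernley 3, Millford 2, Oakdale 7.
Hamilton: Rivermont 4, Claybrook 10, Fernley 2, Millford 2, Oakdale 8.
Oakdale gets 7 under Adams and 8 under Hamilton.

Hamilton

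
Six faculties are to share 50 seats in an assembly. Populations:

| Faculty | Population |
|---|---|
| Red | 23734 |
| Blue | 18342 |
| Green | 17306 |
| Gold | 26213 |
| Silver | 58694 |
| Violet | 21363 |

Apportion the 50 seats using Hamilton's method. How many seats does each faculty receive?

Total 165652; standard divisor 165652/50 ≈ 3313.04.
Standard quotas: Red 7.1638, Blue 5.5363, Green 5.2236, Gold 7.9121, Silver 17.7161, Violet 6.4482.
Lower quotas: Red 7, Blue 5, Green 5, Gold 7, Silver 17, Violet 6 (sum 47, leaving 3 seats).
Remainders in descending order: Gold 0.9121, Silver 0.7161, Blue 0.5363, Violet 0.4482, Green 0.2236, Red 0.1638.
Largest remainders: Gold, Silver, Blue receive the extra seats.

Red 7, Blue 6, Green 5, Gold 8, Silver 18, Violet 6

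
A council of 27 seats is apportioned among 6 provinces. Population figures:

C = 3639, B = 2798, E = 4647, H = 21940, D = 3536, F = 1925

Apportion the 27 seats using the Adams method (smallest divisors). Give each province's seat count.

Standard divisor 38485/27 ≈ 1425.37; standard quotas: C 2.553, B 1.963, E 3.260, H 15.392, D 2.481, F 1.351.
Rounding up gives 3, 2, 4, 16, 3, 2 = 30 seats, so the divisor must be adjusted.
With modified divisor 1600: modified quotas C 2.274, B 1.749, E 2.904, H 13.713, D 2.210, F 1.203.
Rounding up: C 3, B 2, E 3, H 14, D 3, F 2 (total 27).

C=3, B=2, E=3, H=14, D=3, F=2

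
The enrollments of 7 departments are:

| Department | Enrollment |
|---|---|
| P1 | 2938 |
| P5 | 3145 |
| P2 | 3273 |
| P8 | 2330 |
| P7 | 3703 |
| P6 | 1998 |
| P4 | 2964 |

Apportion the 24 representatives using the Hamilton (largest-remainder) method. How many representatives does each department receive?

The standard divisor is 20351/24 ≈ 847.958.
Standard quotas: P1 3.465, P5 3.709, P2 3.860, P8 2.748, P7 4.367, P6 2.356, P4 3.495.
Lower quotas: P1 3, P5 3, P2 3, P8 2, P7 4, P6 2, P4 3 (sum 20, leaving 4 seats).
Remainders in descending order: P2 0.860, P8 0.748, P5 0.709, P4 0.495, P1 0.465, P7 0.367, P6 0.356.
Largest remainders: P2, P8, P5, P4 receive the extra seats.

P1: 3; P5: 4; P2: 4; P8: 3; P7: 4; P6: 2; P4: 4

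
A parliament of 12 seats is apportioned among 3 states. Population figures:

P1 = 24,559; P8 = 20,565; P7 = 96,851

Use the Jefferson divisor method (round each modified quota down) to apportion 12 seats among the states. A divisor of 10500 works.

P1 2; P8 1; P7 9

With modified divisor 10500: modified quotas P1 2.339, P8 1.959, P7 9.224.
Rounding down: P1 2, P8 1, P7 9 (total 12).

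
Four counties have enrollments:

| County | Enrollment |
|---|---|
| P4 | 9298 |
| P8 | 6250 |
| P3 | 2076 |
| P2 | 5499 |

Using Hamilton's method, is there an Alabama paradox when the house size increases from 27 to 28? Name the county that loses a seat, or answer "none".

P3

At 27 seats: P4 11, P8 7, P3 3, P2 6.
At 28 seats: P4 11, P8 8, P3 2, P2 7.
P3 drops from 3 to 2.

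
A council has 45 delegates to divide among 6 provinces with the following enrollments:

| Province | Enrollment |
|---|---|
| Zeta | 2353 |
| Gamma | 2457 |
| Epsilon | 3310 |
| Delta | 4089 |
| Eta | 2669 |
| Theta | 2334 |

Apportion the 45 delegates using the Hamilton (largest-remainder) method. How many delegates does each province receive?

Zeta: 6, Gamma: 6, Epsilon: 9, Delta: 11, Eta: 7, Theta: 6

The standard divisor is 17212/45 ≈ 382.489.
Standard quotas: Zeta 6.152, Gamma 6.424, Epsilon 8.654, Delta 10.691, Eta 6.978, Theta 6.102.
Lower quotas: Zeta 6, Gamma 6, Epsilon 8, Delta 10, Eta 6, Theta 6 (sum 42, leaving 3 seats).
Remainders in descending order: Eta 0.978, Delta 0.691, Epsilon 0.654, Gamma 0.424, Zeta 0.152, Theta 0.102.
Largest remainders: Eta, Delta, Epsilon receive the extra seats.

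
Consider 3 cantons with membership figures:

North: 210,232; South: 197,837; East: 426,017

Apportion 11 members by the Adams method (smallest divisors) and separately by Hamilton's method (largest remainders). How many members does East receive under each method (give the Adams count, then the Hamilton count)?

5 and 6

Adams: North 3, South 3, East 5.
Hamilton: North 3, South 2, East 6.
East gets 5 under Adams and 6 under Hamilton.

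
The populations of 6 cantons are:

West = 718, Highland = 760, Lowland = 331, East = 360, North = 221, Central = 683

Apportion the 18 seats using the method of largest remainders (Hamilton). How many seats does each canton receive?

West 4, Highland 5, Lowland 2, East 2, North 1, Central 4

Standard divisor: 3073 ÷ 18 ≈ 170.722.
Standard quotas: West 4.206, Highland 4.452, Lowland 1.939, East 2.109, North 1.295, Central 4.001.
Lower quotas: West 4, Highland 4, Lowland 1, East 2, North 1, Central 4 (sum 16, leaving 2 seats).
Remainders in descending order: Lowland 0.939, Highland 0.452, North 0.295, West 0.206, East 0.109, Central 0.001.
Largest remainders: Lowland, Highland receive the extra seats.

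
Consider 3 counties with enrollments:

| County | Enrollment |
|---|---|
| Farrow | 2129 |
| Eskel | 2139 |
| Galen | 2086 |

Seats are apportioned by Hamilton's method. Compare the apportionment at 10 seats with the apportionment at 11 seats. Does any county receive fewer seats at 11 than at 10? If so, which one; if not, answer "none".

At 10 seats: Farrow 3, Eskel 4, Galen 3.
At 11 seats: Farrow 4, Eskel 4, Galen 3.
No county's allocation decreased.

none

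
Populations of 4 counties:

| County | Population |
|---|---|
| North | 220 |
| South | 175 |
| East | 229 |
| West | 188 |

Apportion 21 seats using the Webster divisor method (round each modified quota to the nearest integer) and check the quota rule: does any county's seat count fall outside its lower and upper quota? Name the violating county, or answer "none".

Standard quotas: North 5.690, South 4.526, East 5.922, West 4.862.
Webster allocation: North 6, South 4, East 6, West 5.
Every allocation lies between the lower and upper quota.

none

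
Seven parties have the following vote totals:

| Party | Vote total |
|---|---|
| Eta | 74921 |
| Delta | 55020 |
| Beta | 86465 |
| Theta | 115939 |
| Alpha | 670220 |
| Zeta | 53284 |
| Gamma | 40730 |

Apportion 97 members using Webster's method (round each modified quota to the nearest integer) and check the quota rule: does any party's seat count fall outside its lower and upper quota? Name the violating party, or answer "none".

Alpha

Standard quotas: Eta 6.627, Delta 4.867, Beta 7.648, Theta 10.256, Alpha 59.286, Zeta 4.713, Gamma 3.603.
Webster allocation: Eta 7, Delta 5, Beta 8, Theta 10, Alpha 58, Zeta 5, Gamma 4.
Alpha has quota 59.286 (lower 59, upper 60) but receives 58 — outside the quota interval.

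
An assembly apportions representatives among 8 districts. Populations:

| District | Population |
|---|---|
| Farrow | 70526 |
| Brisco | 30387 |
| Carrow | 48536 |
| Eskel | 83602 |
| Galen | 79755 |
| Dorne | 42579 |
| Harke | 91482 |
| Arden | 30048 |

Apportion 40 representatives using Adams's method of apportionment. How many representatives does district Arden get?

3

Standard divisor 476915/40 ≈ 11922.875; standard quotas: Farrow 5.915, Brisco 2.549, Carrow 4.071, Eskel 7.012, Galen 6.689, Dorne 3.571, Harke 7.673, Arden 2.520.
Rounding up gives 6, 3, 5, 8, 7, 4, 8, 3 = 44 seats, so the divisor must be adjusted.
With modified divisor 13600: modified quotas Farrow 5.186, Brisco 2.234, Carrow 3.569, Eskel 6.147, Galen 5.864, Dorne 3.131, Harke 6.727, Arden 2.209.
Rounding up: Farrow 6, Brisco 3, Carrow 4, Eskel 7, Galen 6, Dorne 4, Harke 7, Arden 3 (total 40).
Arden receives 3.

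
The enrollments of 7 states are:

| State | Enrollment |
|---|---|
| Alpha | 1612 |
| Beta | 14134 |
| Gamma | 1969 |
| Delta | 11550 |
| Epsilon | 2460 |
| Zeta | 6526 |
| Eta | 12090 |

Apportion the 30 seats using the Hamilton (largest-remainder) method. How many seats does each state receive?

Alpha=1, Beta=8, Gamma=1, Delta=7, Epsilon=2, Zeta=4, Eta=7

The standard divisor is 50341/30 ≈ 1678.033.
Standard quotas: Alpha 0.9606, Beta 8.4230, Gamma 1.1734, Delta 6.8831, Epsilon 1.4660, Zeta 3.8891, Eta 7.2049.
Lower quotas: Alpha 0, Beta 8, Gamma 1, Delta 6, Epsilon 1, Zeta 3, Eta 7 (sum 26, leaving 4 seats).
Remainders in descending order: Alpha 0.9606, Zeta 0.8891, Delta 0.8831, Epsilon 0.4660, Beta 0.4230, Eta 0.2049, Gamma 0.1734.
Largest remainders: Alpha, Zeta, Delta, Epsilon receive the extra seats.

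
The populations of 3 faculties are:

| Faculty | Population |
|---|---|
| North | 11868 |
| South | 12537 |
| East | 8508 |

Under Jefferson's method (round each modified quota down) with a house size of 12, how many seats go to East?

Standard divisor 32913/12 ≈ 2742.75; standard quotas: North 4.327, South 4.571, East 3.102.
Rounding down gives 4, 4, 3 = 11 seats, so the divisor must be adjusted.
With modified divisor 2400: modified quotas North 4.945, South 5.224, East 3.545.
Rounding down: North 4, South 5, East 3 (total 12).
East receives 3.

3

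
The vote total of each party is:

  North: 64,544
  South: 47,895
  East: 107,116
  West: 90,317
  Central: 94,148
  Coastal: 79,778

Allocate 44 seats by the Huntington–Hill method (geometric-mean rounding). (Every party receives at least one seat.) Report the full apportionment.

With divisor 10903: modified quotas North 5.920, South 4.393, East 9.824, West 8.284, Central 8.635, Coastal 7.317.
Geometric-mean thresholds: North √(5·6)=5.477, South √(4·5)=4.472, East √(9·10)=9.487, West √(8·9)=8.485, Central √(8·9)=8.485, Coastal √(7·8)=7.483.
Each quota rounded against its threshold gives North 6, South 4, East 10, West 8, Central 9, Coastal 7 (total 44).

North 6, South 4, East 10, West 8, Central 9, Coastal 7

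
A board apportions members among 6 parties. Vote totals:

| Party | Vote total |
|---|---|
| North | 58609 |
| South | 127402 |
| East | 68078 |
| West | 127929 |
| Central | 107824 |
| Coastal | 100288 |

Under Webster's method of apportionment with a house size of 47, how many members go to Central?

Standard divisor 590130/47 ≈ 12555.957; standard quotas: North 4.668, South 10.147, East 5.422, West 10.189, Central 8.587, Coastal 7.987.
Rounding to the nearest integer gives North 5, South 10, East 5, West 10, Central 9, Coastal 8 — total 47, matching the house size, so no adjustment is needed.
Central receives 9.

9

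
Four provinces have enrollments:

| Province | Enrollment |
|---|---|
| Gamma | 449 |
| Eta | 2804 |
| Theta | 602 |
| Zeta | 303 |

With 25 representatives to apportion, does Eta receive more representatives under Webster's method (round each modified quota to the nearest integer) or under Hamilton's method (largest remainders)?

Webster: Gamma 3, Eta 16, Theta 4, Zeta 2.
Hamilton: Gamma 3, Eta 17, Theta 3, Zeta 2.
Eta gets 16 under Webster and 17 under Hamilton.

Hamilton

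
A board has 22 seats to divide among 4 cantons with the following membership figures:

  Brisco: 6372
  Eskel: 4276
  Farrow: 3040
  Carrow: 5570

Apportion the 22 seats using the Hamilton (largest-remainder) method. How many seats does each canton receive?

Brisco: 7; Eskel: 5; Farrow: 4; Carrow: 6

The standard divisor is 19258/22 ≈ 875.364.
Standard quotas: Brisco 7.2793, Eskel 4.8848, Farrow 3.4728, Carrow 6.3631.
Lower quotas: Brisco 7, Eskel 4, Farrow 3, Carrow 6 (sum 20, leaving 2 seats).
Remainders in descending order: Eskel 0.8848, Farrow 0.4728, Carrow 0.3631, Brisco 0.2793.
Largest remainders: Eskel, Farrow receive the extra seats.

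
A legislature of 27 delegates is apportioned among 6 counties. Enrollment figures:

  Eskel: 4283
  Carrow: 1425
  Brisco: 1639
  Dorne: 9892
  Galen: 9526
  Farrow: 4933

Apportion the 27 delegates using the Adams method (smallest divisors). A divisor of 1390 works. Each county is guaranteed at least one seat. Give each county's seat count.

With modified divisor 1390: modified quotas Eskel 3.081, Carrow 1.025, Brisco 1.179, Dorne 7.117, Galen 6.853, Farrow 3.549.
Rounding up: Eskel 4, Carrow 2, Brisco 2, Dorne 8, Galen 7, Farrow 4 (total 27).

Eskel=4, Carrow=2, Brisco=2, Dorne=8, Galen=7, Farrow=4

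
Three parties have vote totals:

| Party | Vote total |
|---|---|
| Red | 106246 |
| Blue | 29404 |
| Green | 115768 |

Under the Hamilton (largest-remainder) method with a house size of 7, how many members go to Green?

Total 251418; standard divisor 251418/7 ≈ 35916.857.
Standard quotas: Red 2.9581, Blue 0.8187, Green 3.2232.
Lower quotas: Red 2, Blue 0, Green 3 (sum 5, leaving 2 seats).
Remainders in descending order: Red 0.9581, Blue 0.8187, Green 0.2232.
Largest remainders: Red, Blue receive the extra seats.
Green receives 3.

3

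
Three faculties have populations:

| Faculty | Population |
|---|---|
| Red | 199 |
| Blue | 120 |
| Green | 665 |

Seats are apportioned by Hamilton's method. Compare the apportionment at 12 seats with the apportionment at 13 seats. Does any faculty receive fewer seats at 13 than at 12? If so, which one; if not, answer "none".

At 12 seats: Red 2, Blue 2, Green 8.
At 13 seats: Red 3, Blue 1, Green 9.
Blue drops from 2 to 1.

Blue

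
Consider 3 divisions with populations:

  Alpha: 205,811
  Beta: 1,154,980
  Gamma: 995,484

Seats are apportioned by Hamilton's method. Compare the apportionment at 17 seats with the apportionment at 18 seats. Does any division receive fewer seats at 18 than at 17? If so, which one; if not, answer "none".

Alpha

At 17 seats: Alpha 2, Beta 8, Gamma 7.
At 18 seats: Alpha 1, Beta 9, Gamma 8.
Alpha drops from 2 to 1.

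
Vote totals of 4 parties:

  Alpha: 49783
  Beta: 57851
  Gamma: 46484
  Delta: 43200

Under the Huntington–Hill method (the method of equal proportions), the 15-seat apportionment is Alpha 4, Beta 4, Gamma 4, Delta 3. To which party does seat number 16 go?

Beta

Priority for the next seat is population ÷ (√(s·(s+1))).
Priorities: Alpha 11131.817, Beta 12935.877, Gamma 10394.138, Delta 12470.766.
Highest priority: Beta.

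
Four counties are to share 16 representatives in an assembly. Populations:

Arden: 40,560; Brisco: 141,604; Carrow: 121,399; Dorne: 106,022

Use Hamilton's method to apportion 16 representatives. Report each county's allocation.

Arden: 2, Brisco: 5, Carrow: 5, Dorne: 4

The standard divisor is 409585/16 ≈ 25599.062.
Standard quotas: Arden 1.5844, Brisco 5.5316, Carrow 4.7423, Dorne 4.1416.
Lower quotas: Arden 1, Brisco 5, Carrow 4, Dorne 4 (sum 14, leaving 2 seats).
Remainders in descending order: Carrow 0.7423, Arden 0.5844, Brisco 0.5316, Dorne 0.1416.
The surplus seats go to Carrow, Arden.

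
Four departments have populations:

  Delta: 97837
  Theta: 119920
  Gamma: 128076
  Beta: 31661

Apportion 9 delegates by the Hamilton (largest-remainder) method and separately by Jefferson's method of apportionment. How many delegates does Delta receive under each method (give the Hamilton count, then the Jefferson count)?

Hamilton: Delta 2, Theta 3, Gamma 3, Beta 1.
Jefferson: Delta 3, Theta 3, Gamma 3, Beta 0.
Delta gets 2 under Hamilton and 3 under Jefferson.

2 and 3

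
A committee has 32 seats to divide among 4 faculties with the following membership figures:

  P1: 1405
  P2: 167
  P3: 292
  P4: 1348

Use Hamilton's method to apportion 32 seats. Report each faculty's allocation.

The standard divisor is 3212/32 ≈ 100.375.
Standard quotas: P1 13.998, P2 1.664, P3 2.909, P4 13.430.
Lower quotas: P1 13, P2 1, P3 2, P4 13 (sum 29, leaving 3 seats).
Remainders in descending order: P1 0.998, P3 0.909, P2 0.664, P4 0.430.
Largest remainders: P1, P3, P2 receive the extra seats.

P1 14, P2 2, P3 3, P4 13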